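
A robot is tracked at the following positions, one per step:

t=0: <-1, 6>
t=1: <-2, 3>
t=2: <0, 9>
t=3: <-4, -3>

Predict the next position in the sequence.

Consecutive displacements <-1, -3>, <+2, +6>, <-4, -12> scale by a factor of -2 each step.
step 4: <-4, -3> + <+8, +24> → <4, 21>

<4, 21>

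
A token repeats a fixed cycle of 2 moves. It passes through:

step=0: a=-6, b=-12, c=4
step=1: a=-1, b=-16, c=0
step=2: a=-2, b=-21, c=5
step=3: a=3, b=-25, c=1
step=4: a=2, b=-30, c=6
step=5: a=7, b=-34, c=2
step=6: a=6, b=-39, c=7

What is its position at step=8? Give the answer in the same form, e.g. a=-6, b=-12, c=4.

The moves between consecutive positions are (+5, -4, -4), (-1, -5, +5), (+5, -4, -4), (-1, -5, +5), (+5, -4, -4), (-1, -5, +5); they repeat the 2-cycle [(+5, -4, -4), (-1, -5, +5)].
step 7: apply (+5, -4, -4) → a=11, b=-43, c=3
step 8: apply (-1, -5, +5) → a=10, b=-48, c=8

a=10, b=-48, c=8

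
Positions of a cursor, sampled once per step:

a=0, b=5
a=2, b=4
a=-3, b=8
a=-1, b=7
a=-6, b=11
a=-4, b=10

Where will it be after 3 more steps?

Step-to-step displacements: (+2, -1), (-5, +4), (+2, -1), (-5, +4), (+2, -1) — a repeating cycle of length 2.
step 6: apply (-5, +4) → a=-9, b=14
step 7: apply (+2, -1) → a=-7, b=13
step 8: apply (-5, +4) → a=-12, b=17

a=-12, b=17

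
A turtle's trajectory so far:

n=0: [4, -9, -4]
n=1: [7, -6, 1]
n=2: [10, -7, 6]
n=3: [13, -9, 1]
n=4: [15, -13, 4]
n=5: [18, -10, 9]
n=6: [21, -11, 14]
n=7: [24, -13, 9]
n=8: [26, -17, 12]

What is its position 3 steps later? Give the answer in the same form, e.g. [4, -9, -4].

Step-to-step displacements: [+3, +3, +5], [+3, -1, +5], [+3, -2, -5], [+2, -4, +3], [+3, +3, +5], [+3, -1, +5], [+3, -2, -5], [+2, -4, +3] — a repeating cycle of length 4.
step 9: apply [+3, +3, +5] → [29, -14, 17]
step 10: apply [+3, -1, +5] → [32, -15, 22]
step 11: apply [+3, -2, -5] → [35, -17, 17]

[35, -17, 17]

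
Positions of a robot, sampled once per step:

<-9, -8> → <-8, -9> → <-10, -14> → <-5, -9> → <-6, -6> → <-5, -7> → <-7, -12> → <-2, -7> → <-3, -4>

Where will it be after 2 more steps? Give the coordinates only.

<-4, -10>

Step-to-step displacements: <+1, -1>, <-2, -5>, <+5, +5>, <-1, +3>, <+1, -1>, <-2, -5>, <+5, +5>, <-1, +3> — a repeating cycle of length 4.
step 9: apply <+1, -1> → <-2, -5>
step 10: apply <-2, -5> → <-4, -10>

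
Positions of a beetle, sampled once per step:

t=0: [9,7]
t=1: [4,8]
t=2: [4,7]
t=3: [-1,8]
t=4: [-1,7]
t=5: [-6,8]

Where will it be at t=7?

[-11,8]

Differencing gives [-5,+1], [+0,-1], [-5,+1], [+0,-1], [-5,+1]. This is the pattern [-5,+1], [+0,-1] repeated.
step 6: apply [+0,-1] → [-6,7]
step 7: apply [-5,+1] → [-11,8]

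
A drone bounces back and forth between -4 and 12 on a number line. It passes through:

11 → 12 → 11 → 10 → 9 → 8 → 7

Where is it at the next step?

6

The value travels 1 per step and bounces off the walls at -4 and 12.
  step 7: 7 → 6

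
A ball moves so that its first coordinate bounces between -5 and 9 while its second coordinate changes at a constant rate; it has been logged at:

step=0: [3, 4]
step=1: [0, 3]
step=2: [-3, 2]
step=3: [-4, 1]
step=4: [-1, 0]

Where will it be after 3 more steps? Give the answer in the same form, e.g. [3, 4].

The first coordinate reflects between -5 and 9, moving 3 per step.
  step 5: -1 → 2
  step 6: 2 → 5
  step 7: 5 → 8
The second coordinate changes by -1 each step: at step 7 it is -3.

[8, -3]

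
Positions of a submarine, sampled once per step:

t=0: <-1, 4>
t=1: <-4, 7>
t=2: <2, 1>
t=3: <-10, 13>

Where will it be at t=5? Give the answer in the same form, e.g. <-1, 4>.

<-34, 37>

Step-to-step displacements: <-3, +3>, <+6, -6>, <-12, +12>; each is -2× the previous.
step 4: <-10, 13> + <+24, -24> → <14, -11>
step 5: <14, -11> + <-48, +48> → <-34, 37>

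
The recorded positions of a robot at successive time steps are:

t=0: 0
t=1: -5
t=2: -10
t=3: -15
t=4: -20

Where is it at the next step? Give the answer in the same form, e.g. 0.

-25

Constant displacement of -5 per step.
step 5: -20 − 5 → -25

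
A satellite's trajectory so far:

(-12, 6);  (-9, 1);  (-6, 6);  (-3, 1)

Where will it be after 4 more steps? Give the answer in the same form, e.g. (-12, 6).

(9, 1)

The first coordinate changes by +3 each step, so at step 7 it is -12 + 7·(3) = 9.
The second coordinate repeats the cycle [6, 1] with period 2; step 7 mod 2 = 1, giving 1.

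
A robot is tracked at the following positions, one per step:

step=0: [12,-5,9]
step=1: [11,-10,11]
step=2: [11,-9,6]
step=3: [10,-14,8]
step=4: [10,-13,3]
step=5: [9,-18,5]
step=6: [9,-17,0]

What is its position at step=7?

Differencing gives [-1,-5,+2], [+0,+1,-5], [-1,-5,+2], [+0,+1,-5], [-1,-5,+2], [+0,+1,-5]. This is the pattern [-1,-5,+2], [+0,+1,-5] repeated.
step 7: apply [-1,-5,+2] → [8,-22,2]

[8,-22,2]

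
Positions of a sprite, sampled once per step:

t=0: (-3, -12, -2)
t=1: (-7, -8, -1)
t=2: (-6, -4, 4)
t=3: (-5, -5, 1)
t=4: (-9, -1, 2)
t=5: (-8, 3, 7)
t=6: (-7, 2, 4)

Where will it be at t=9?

(-9, 9, 7)

Differencing gives (-4, +4, +1), (+1, +4, +5), (+1, -1, -3), (-4, +4, +1), (+1, +4, +5), (+1, -1, -3). This is the pattern (-4, +4, +1), (+1, +4, +5), (+1, -1, -3) repeated.
step 7: apply (-4, +4, +1) → (-11, 6, 5)
step 8: apply (+1, +4, +5) → (-10, 10, 10)
step 9: apply (+1, -1, -3) → (-9, 9, 7)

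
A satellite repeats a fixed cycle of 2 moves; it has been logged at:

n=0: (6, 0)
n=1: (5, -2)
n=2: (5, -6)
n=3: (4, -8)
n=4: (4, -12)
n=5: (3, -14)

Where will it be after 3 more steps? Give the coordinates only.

(2, -24)

Differencing gives (-1, -2), (+0, -4), (-1, -2), (+0, -4), (-1, -2). This is the pattern (-1, -2), (+0, -4) repeated.
step 6: apply (+0, -4) → (3, -18)
step 7: apply (-1, -2) → (2, -20)
step 8: apply (+0, -4) → (2, -24)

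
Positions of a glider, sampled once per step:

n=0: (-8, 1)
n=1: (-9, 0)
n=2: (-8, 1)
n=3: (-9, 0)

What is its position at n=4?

(-8, 1)

The jumps are (-1, -1), (+1, +1), (-1, -1) — a geometric progression with ratio -1.
step 4: (-9, 0) + (+1, +1) → (-8, 1)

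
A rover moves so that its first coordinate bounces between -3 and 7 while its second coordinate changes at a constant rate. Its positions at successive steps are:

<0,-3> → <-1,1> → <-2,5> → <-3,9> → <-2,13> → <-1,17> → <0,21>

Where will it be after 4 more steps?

<4,37>

The first coordinate travels 1 per step and bounces off the walls at -3 and 7.
  step 7: 0 → 1
  step 8: 1 → 2
  step 9: 2 → 3
  step 10: 3 → 4
The second coordinate changes by +4 each step: at step 10 it is 37.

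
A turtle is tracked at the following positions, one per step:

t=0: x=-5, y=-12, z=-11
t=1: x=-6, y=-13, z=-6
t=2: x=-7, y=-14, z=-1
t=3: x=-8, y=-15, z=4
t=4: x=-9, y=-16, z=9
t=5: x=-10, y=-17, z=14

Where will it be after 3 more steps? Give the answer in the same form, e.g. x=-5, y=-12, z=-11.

x=-13, y=-20, z=29

The position changes by (-1,-1,+5) every step.
step 6: x=-10, y=-17, z=14 + (-1,-1,+5) → x=-11, y=-18, z=19
step 7: x=-11, y=-18, z=19 + (-1,-1,+5) → x=-12, y=-19, z=24
step 8: x=-12, y=-19, z=24 + (-1,-1,+5) → x=-13, y=-20, z=29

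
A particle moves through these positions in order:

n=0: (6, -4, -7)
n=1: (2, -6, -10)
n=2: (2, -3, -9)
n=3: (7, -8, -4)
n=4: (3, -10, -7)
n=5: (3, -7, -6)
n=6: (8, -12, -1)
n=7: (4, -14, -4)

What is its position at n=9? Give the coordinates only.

The moves between consecutive positions are (-4, -2, -3), (+0, +3, +1), (+5, -5, +5), (-4, -2, -3), (+0, +3, +1), (+5, -5, +5), (-4, -2, -3); they repeat the 3-cycle [(-4, -2, -3), (+0, +3, +1), (+5, -5, +5)].
step 8: apply (+0, +3, +1) → (4, -11, -3)
step 9: apply (+5, -5, +5) → (9, -16, 2)

(9, -16, 2)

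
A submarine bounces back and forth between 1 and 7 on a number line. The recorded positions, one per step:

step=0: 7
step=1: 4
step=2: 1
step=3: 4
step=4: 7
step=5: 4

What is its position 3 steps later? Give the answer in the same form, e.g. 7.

The value travels 3 per step and bounces off the walls at 1 and 7.
  step 6: 4 → 1
  step 7: 1 → 4
  step 8: 4 → 7

7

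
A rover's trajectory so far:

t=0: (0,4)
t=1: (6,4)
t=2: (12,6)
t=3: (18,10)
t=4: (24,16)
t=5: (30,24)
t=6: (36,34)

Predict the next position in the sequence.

(42,46)

Taking differences between consecutive positions: (+6,+0), (+6,+2), (+6,+4), (+6,+6), (+6,+8), (+6,+10). These grow by (+0,+2) each step.
step 7: (36,34) + (+6,+12) → (42,46)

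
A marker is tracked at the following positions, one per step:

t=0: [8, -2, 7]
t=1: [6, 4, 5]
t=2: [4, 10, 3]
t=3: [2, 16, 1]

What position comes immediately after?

The position changes by [-2, +6, -2] every step.
step 4: [2, 16, 1] + [-2, +6, -2] → [0, 22, -1]

[0, 22, -1]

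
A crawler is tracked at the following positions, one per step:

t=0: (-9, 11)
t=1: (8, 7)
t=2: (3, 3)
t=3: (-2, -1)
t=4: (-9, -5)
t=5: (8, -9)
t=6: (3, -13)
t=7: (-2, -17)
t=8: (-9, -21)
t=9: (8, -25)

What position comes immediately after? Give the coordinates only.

The first coordinate repeats the cycle [-9, 8, 3, -2] with period 4; step 10 mod 4 = 2, giving 3.
The second coordinate changes by -4 each step, so at step 10 it is 11 + 10·(-4) = -29.

(3, -29)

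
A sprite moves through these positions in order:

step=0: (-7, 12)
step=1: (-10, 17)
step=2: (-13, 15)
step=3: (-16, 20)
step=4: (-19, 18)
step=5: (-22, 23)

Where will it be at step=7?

Step-to-step displacements: (-3, +5), (-3, -2), (-3, +5), (-3, -2), (-3, +5) — a repeating cycle of length 2.
step 6: apply (-3, -2) → (-25, 21)
step 7: apply (-3, +5) → (-28, 26)

(-28, 26)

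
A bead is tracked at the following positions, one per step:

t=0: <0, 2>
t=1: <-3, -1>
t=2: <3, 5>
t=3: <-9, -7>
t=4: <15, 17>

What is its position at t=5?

The jumps are <-3, -3>, <+6, +6>, <-12, -12>, <+24, +24> — a geometric progression with ratio -2.
step 5: <15, 17> + <-48, -48> → <-33, -31>

<-33, -31>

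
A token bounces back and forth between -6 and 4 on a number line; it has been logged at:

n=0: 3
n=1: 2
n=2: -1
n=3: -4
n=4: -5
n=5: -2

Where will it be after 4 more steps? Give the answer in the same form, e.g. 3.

The value travels 3 per step and bounces off the walls at -6 and 4.
  step 6: -2 → 1
  step 7: 1 → 4
  step 8: 4 → 1
  step 9: 1 → -2

-2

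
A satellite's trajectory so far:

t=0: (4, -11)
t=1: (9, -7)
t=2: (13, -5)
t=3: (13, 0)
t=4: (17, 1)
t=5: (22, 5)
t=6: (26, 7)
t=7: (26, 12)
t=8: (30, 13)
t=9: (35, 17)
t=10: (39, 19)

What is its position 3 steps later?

Step-to-step displacements: (+5, +4), (+4, +2), (+0, +5), (+4, +1), (+5, +4), (+4, +2), (+0, +5), (+4, +1), (+5, +4), (+4, +2) — a repeating cycle of length 4.
step 11: apply (+0, +5) → (39, 24)
step 12: apply (+4, +1) → (43, 25)
step 13: apply (+5, +4) → (48, 29)

(48, 29)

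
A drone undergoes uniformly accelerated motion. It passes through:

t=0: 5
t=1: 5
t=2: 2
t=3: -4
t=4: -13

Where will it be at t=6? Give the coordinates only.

-40

Successive displacements: +0, -3, -6, -9 — each changes by -3.
step 5: -13 − 12 → -25
step 6: -25 − 15 → -40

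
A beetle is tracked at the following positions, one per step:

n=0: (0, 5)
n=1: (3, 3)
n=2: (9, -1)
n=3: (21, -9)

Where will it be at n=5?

Consecutive displacements (+3, -2), (+6, -4), (+12, -8) scale by a factor of 2 each step.
step 4: (21, -9) + (+24, -16) → (45, -25)
step 5: (45, -25) + (+48, -32) → (93, -57)

(93, -57)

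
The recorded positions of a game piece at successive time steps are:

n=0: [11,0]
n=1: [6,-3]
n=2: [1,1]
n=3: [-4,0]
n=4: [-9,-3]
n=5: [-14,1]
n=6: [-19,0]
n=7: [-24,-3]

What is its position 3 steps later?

First: linear, -5 per step → -39 at step 10.
Second: cycles through 0, -3, 1 every 3 steps. Step 10 lands at position 1 of the cycle → -3.

[-39,-3]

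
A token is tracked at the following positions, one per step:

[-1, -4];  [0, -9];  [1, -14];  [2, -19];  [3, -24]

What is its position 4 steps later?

[7, -44]

Each step adds [+1, -5] to the position.
step 5: [3, -24] + [+1, -5] → [4, -29]
step 6: [4, -29] + [+1, -5] → [5, -34]
step 7: [5, -34] + [+1, -5] → [6, -39]
step 8: [6, -39] + [+1, -5] → [7, -44]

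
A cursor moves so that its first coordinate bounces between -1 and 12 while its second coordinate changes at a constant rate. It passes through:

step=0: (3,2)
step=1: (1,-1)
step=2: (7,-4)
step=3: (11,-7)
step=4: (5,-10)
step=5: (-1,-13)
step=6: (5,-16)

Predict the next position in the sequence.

The first coordinate reflects between -1 and 12, moving 6 per step.
  step 7: 5 → 11
The second coordinate changes by -3 each step: at step 7 it is -19.

(11,-19)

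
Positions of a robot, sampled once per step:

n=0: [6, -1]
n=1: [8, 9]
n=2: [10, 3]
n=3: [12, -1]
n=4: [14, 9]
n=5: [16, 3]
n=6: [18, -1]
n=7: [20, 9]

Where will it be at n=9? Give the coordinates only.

First: linear, +2 per step → 24 at step 9.
Second: cycles through -1, 9, 3 every 3 steps. Step 9 lands at position 0 of the cycle → -1.

[24, -1]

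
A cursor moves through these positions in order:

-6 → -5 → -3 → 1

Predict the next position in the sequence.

Consecutive displacements +1, +2, +4 scale by a factor of 2 each step.
step 4: 1 + 8 → 9

9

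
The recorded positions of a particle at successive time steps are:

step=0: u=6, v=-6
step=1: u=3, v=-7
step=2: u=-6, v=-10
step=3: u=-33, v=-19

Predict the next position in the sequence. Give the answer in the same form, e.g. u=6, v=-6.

The jumps are (-3,-1), (-9,-3), (-27,-9) — a geometric progression with ratio 3.
step 4: u=-33, v=-19 + (-81,-27) → u=-114, v=-46

u=-114, v=-46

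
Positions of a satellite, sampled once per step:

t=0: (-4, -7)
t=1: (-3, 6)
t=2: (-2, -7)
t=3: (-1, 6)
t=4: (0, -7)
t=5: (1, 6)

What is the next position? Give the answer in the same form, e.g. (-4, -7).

(2, -7)

First: linear, +1 per step → 2 at step 6.
Second: cycles through -7, 6 every 2 steps. Step 6 lands at position 0 of the cycle → -7.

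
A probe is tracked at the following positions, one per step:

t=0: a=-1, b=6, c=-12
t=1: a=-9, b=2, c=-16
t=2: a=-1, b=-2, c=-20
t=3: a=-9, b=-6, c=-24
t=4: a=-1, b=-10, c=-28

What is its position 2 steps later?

a=-1, b=-18, c=-36

The a coordinate repeats the cycle [-1, -9] with period 2; step 6 mod 2 = 0, giving -1.
The b coordinate changes by -4 each step, so at step 6 it is 6 + 6·(-4) = -18.
The c coordinate changes by -4 each step, so at step 6 it is -12 + 6·(-4) = -36.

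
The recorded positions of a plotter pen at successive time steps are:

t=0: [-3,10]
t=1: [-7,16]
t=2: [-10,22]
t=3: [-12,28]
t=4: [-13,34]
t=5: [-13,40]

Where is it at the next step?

First differences are [-4,+6], [-3,+6], [-2,+6], [-1,+6], [+0,+6]; their common second difference is [+1,+0] (constant acceleration).
step 6: [-13,40] + [+1,+6] → [-12,46]

[-12,46]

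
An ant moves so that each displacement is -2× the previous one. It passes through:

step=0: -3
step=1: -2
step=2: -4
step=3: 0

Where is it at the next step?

Consecutive displacements +1, -2, +4 scale by a factor of -2 each step.
step 4: 0 − 8 → -8

-8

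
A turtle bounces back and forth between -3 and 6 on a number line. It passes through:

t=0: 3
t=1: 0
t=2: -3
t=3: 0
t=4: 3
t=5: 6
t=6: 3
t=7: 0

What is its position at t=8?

-3

The value reflects between -3 and 6, moving 3 per step.
  step 8: 0 → -3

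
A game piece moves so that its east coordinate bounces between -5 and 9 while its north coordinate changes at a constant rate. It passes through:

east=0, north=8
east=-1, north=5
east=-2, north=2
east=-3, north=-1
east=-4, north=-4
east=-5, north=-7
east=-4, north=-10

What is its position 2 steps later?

east=-2, north=-16

The east coordinate reflects between -5 and 9, moving 1 per step.
  step 7: -4 → -3
  step 8: -3 → -2
The north coordinate changes by -3 each step: at step 8 it is -16.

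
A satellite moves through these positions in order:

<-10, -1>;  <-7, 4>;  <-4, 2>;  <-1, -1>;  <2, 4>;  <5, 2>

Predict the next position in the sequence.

<8, -1>

First: linear, +3 per step → 8 at step 6.
Second: cycles through -1, 4, 2 every 3 steps. Step 6 lands at position 0 of the cycle → -1.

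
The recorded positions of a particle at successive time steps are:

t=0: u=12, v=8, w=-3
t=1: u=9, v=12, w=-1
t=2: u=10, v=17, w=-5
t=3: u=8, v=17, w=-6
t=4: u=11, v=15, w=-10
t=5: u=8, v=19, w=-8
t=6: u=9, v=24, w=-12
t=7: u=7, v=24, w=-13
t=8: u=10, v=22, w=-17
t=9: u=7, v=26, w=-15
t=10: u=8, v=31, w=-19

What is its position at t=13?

u=6, v=33, w=-22

The moves between consecutive positions are (-3,+4,+2), (+1,+5,-4), (-2,+0,-1), (+3,-2,-4), (-3,+4,+2), (+1,+5,-4), (-2,+0,-1), (+3,-2,-4), (-3,+4,+2), (+1,+5,-4); they repeat the 4-cycle [(-3,+4,+2), (+1,+5,-4), (-2,+0,-1), (+3,-2,-4)].
step 11: apply (-2,+0,-1) → u=6, v=31, w=-20
step 12: apply (+3,-2,-4) → u=9, v=29, w=-24
step 13: apply (-3,+4,+2) → u=6, v=33, w=-22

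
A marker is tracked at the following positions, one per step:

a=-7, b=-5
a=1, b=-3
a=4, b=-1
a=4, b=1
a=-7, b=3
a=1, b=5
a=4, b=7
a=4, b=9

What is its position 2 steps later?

a=1, b=13

The a coordinate repeats the cycle [-7, 1, 4, 4] with period 4; step 9 mod 4 = 1, giving 1.
The b coordinate changes by +2 each step, so at step 9 it is -5 + 9·(2) = 13.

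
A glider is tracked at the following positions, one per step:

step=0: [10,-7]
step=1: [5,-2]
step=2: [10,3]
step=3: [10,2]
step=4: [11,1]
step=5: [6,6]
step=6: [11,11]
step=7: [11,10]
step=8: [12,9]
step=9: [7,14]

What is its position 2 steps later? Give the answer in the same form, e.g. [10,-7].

[12,18]

Step-to-step displacements: [-5,+5], [+5,+5], [+0,-1], [+1,-1], [-5,+5], [+5,+5], [+0,-1], [+1,-1], [-5,+5] — a repeating cycle of length 4.
step 10: apply [+5,+5] → [12,19]
step 11: apply [+0,-1] → [12,18]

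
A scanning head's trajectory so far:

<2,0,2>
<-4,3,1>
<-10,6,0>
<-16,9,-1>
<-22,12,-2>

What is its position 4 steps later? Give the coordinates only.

Each step adds <-6,+3,-1> to the position.
step 5: <-22,12,-2> + <-6,+3,-1> → <-28,15,-3>
step 6: <-28,15,-3> + <-6,+3,-1> → <-34,18,-4>
step 7: <-34,18,-4> + <-6,+3,-1> → <-40,21,-5>
step 8: <-40,21,-5> + <-6,+3,-1> → <-46,24,-6>

<-46,24,-6>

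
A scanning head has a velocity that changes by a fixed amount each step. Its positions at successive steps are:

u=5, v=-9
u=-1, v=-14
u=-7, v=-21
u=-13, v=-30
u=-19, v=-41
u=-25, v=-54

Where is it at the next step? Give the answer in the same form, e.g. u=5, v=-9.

u=-31, v=-69

First differences are (-6, -5), (-6, -7), (-6, -9), (-6, -11), (-6, -13); their common second difference is (+0, -2) (constant acceleration).
step 6: u=-25, v=-54 + (-6, -15) → u=-31, v=-69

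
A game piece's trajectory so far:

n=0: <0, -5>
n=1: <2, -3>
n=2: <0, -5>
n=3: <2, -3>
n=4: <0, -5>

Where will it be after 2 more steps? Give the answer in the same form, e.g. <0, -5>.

<0, -5>

The jumps are <+2, +2>, <-2, -2>, <+2, +2>, <-2, -2> — a geometric progression with ratio -1.
step 5: <0, -5> + <+2, +2> → <2, -3>
step 6: <2, -3> + <-2, -2> → <0, -5>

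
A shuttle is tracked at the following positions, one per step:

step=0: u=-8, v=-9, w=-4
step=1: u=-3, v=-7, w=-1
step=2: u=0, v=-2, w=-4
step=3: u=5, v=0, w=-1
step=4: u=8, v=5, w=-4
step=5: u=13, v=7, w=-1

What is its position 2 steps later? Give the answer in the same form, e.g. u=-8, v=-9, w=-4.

u=21, v=14, w=-1

Differencing gives (+5, +2, +3), (+3, +5, -3), (+5, +2, +3), (+3, +5, -3), (+5, +2, +3). This is the pattern (+5, +2, +3), (+3, +5, -3) repeated.
step 6: apply (+3, +5, -3) → u=16, v=12, w=-4
step 7: apply (+5, +2, +3) → u=21, v=14, w=-1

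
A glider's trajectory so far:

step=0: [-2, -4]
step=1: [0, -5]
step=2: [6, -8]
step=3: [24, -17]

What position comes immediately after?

The jumps are [+2, -1], [+6, -3], [+18, -9] — a geometric progression with ratio 3.
step 4: [24, -17] + [+54, -27] → [78, -44]

[78, -44]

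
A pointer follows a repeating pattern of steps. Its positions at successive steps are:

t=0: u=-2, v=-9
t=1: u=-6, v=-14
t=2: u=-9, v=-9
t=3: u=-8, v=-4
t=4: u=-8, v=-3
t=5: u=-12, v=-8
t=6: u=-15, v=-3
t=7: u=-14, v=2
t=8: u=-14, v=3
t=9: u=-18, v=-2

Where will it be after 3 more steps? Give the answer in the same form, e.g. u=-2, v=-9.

The moves between consecutive positions are (-4, -5), (-3, +5), (+1, +5), (+0, +1), (-4, -5), (-3, +5), (+1, +5), (+0, +1), (-4, -5); they repeat the 4-cycle [(-4, -5), (-3, +5), (+1, +5), (+0, +1)].
step 10: apply (-3, +5) → u=-21, v=3
step 11: apply (+1, +5) → u=-20, v=8
step 12: apply (+0, +1) → u=-20, v=9

u=-20, v=9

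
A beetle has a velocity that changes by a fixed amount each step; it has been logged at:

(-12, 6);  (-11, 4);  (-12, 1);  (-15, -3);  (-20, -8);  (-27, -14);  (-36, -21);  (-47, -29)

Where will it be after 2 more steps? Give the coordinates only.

Taking differences between consecutive positions: (+1, -2), (-1, -3), (-3, -4), (-5, -5), (-7, -6), (-9, -7), (-11, -8). These grow by (-2, -1) each step.
step 8: (-47, -29) + (-13, -9) → (-60, -38)
step 9: (-60, -38) + (-15, -10) → (-75, -48)

(-75, -48)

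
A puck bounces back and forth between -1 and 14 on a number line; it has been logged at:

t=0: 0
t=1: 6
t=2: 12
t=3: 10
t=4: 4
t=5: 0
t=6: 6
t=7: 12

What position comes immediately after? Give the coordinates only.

The value travels 6 per step and bounces off the walls at -1 and 14.
  step 8: 12 → 10

10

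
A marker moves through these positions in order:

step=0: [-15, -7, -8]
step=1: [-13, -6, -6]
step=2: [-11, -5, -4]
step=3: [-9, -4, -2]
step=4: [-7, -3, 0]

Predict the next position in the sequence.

[-5, -2, 2]

Constant displacement of [+2, +1, +2] per step.
step 5: [-7, -3, 0] + [+2, +1, +2] → [-5, -2, 2]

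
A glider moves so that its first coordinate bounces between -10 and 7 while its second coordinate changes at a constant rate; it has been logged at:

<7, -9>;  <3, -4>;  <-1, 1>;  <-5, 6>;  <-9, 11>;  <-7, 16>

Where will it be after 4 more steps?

The first coordinate travels 4 per step and bounces off the walls at -10 and 7.
  step 6: -7 → -3
  step 7: -3 → 1
  step 8: 1 → 5
  step 9: 5 → 5
The second coordinate changes by +5 each step: at step 9 it is 36.

<5, 36>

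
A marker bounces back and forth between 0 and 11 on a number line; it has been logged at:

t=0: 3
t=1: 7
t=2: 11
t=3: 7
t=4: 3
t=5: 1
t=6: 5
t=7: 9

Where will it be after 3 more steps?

The value travels 4 per step and bounces off the walls at 0 and 11.
  step 8: 9 → 9
  step 9: 9 → 5
  step 10: 5 → 1

1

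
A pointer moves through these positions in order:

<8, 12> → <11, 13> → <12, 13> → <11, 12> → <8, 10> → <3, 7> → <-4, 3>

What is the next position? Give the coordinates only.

Taking differences between consecutive positions: <+3, +1>, <+1, +0>, <-1, -1>, <-3, -2>, <-5, -3>, <-7, -4>. These grow by <-2, -1> each step.
step 7: <-4, 3> + <-9, -5> → <-13, -2>

<-13, -2>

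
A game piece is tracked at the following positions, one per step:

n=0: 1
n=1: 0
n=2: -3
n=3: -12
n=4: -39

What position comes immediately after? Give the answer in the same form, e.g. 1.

Consecutive displacements -1, -3, -9, -27 scale by a factor of 3 each step.
step 5: -39 − 81 → -120

-120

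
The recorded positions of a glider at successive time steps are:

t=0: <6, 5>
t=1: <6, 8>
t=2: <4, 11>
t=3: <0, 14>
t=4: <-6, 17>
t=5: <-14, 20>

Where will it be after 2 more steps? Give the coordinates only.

<-36, 26>

Taking differences between consecutive positions: <+0, +3>, <-2, +3>, <-4, +3>, <-6, +3>, <-8, +3>. These grow by <-2, +0> each step.
step 6: <-14, 20> + <-10, +3> → <-24, 23>
step 7: <-24, 23> + <-12, +3> → <-36, 26>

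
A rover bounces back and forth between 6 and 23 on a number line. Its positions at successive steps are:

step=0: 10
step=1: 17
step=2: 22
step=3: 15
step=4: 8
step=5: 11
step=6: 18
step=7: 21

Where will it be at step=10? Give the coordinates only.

The value reflects between 6 and 23, moving 7 per step.
  step 8: 21 → 14
  step 9: 14 → 7
  step 10: 7 → 12

12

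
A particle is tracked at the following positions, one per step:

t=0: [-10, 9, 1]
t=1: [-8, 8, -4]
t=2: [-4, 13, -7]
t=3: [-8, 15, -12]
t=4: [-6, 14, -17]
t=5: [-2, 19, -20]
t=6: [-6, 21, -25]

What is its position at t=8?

[0, 25, -33]

Differencing gives [+2, -1, -5], [+4, +5, -3], [-4, +2, -5], [+2, -1, -5], [+4, +5, -3], [-4, +2, -5]. This is the pattern [+2, -1, -5], [+4, +5, -3], [-4, +2, -5] repeated.
step 7: apply [+2, -1, -5] → [-4, 20, -30]
step 8: apply [+4, +5, -3] → [0, 25, -33]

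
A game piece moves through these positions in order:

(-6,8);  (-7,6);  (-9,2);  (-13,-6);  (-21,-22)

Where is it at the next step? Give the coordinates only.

(-37,-54)

The jumps are (-1,-2), (-2,-4), (-4,-8), (-8,-16) — a geometric progression with ratio 2.
step 5: (-21,-22) + (-16,-32) → (-37,-54)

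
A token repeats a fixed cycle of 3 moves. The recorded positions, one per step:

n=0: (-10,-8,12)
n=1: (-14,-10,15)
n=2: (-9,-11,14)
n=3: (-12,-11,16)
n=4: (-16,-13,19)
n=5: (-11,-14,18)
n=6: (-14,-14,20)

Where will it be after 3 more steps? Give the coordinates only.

Differencing gives (-4,-2,+3), (+5,-1,-1), (-3,+0,+2), (-4,-2,+3), (+5,-1,-1), (-3,+0,+2). This is the pattern (-4,-2,+3), (+5,-1,-1), (-3,+0,+2) repeated.
step 7: apply (-4,-2,+3) → (-18,-16,23)
step 8: apply (+5,-1,-1) → (-13,-17,22)
step 9: apply (-3,+0,+2) → (-16,-17,24)

(-16,-17,24)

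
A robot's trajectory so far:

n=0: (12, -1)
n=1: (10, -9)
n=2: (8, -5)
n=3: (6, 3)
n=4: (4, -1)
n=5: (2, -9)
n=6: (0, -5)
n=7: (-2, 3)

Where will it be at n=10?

(-8, -5)

The first coordinate changes by -2 each step, so at step 10 it is 12 + 10·(-2) = -8.
The second coordinate repeats the cycle [-1, -9, -5, 3] with period 4; step 10 mod 4 = 2, giving -5.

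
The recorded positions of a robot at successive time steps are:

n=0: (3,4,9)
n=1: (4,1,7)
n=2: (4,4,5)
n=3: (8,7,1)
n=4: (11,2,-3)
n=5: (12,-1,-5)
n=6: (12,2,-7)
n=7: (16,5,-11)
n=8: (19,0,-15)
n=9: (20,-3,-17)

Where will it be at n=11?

Step-to-step displacements: (+1,-3,-2), (+0,+3,-2), (+4,+3,-4), (+3,-5,-4), (+1,-3,-2), (+0,+3,-2), (+4,+3,-4), (+3,-5,-4), (+1,-3,-2) — a repeating cycle of length 4.
step 10: apply (+0,+3,-2) → (20,0,-19)
step 11: apply (+4,+3,-4) → (24,3,-23)

(24,3,-23)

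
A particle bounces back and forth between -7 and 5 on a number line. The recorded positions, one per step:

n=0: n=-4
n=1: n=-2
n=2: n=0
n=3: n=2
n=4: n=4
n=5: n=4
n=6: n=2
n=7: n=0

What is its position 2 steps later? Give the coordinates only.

The value travels 2 per step and bounces off the walls at -7 and 5.
  step 8: 0 → -2
  step 9: -2 → -4

n=-4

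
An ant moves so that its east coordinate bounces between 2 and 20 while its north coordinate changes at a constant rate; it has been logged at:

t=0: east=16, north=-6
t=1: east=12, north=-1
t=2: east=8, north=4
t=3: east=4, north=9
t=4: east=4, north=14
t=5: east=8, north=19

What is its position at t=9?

The east coordinate reflects between 2 and 20, moving 4 per step.
  step 6: 8 → 12
  step 7: 12 → 16
  step 8: 16 → 20
  step 9: 20 → 16
The north coordinate changes by +5 each step: at step 9 it is 39.

east=16, north=39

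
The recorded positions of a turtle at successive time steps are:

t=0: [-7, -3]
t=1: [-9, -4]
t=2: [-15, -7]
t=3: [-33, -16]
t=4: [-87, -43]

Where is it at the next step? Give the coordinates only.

[-249, -124]

Step-to-step displacements: [-2, -1], [-6, -3], [-18, -9], [-54, -27]; each is 3× the previous.
step 5: [-87, -43] + [-162, -81] → [-249, -124]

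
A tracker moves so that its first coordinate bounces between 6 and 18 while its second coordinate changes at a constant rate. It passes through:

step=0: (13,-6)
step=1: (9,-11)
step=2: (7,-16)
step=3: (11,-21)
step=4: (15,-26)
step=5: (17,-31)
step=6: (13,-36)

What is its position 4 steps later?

(15,-56)

The first coordinate travels 4 per step and bounces off the walls at 6 and 18.
  step 7: 13 → 9
  step 8: 9 → 7
  step 9: 7 → 11
  step 10: 11 → 15
The second coordinate changes by -5 each step: at step 10 it is -56.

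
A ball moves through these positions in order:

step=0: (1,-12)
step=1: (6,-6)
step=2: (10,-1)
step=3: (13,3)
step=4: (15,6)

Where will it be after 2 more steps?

Taking differences between consecutive positions: (+5,+6), (+4,+5), (+3,+4), (+2,+3). These grow by (-1,-1) each step.
step 5: (15,6) + (+1,+2) → (16,8)
step 6: (16,8) + (+0,+1) → (16,9)

(16,9)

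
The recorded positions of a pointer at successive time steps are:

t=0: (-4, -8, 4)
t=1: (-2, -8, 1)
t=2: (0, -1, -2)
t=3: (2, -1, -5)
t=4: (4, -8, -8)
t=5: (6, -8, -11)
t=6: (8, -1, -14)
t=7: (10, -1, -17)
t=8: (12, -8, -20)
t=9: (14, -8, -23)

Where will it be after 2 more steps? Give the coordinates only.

First: linear, +2 per step → 18 at step 11.
Second: cycles through -8, -8, -1, -1 every 4 steps. Step 11 lands at position 3 of the cycle → -1.
Third: linear, -3 per step → -29 at step 11.

(18, -1, -29)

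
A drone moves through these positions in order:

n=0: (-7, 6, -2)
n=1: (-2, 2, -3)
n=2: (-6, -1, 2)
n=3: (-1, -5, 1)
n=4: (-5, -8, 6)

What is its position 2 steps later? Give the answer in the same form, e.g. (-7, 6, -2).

Step-to-step displacements: (+5, -4, -1), (-4, -3, +5), (+5, -4, -1), (-4, -3, +5) — a repeating cycle of length 2.
step 5: apply (+5, -4, -1) → (0, -12, 5)
step 6: apply (-4, -3, +5) → (-4, -15, 10)

(-4, -15, 10)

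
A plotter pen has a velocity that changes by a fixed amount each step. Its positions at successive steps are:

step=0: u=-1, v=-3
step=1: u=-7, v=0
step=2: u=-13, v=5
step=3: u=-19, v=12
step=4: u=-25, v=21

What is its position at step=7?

First differences are (-6,+3), (-6,+5), (-6,+7), (-6,+9); their common second difference is (+0,+2) (constant acceleration).
step 5: u=-25, v=21 + (-6,+11) → u=-31, v=32
step 6: u=-31, v=32 + (-6,+13) → u=-37, v=45
step 7: u=-37, v=45 + (-6,+15) → u=-43, v=60

u=-43, v=60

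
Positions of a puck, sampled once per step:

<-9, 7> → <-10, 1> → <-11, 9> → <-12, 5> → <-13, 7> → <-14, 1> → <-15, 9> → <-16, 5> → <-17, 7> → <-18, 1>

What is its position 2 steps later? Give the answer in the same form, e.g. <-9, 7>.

<-20, 5>

The first coordinate changes by -1 each step, so at step 11 it is -9 + 11·(-1) = -20.
The second coordinate repeats the cycle [7, 1, 9, 5] with period 4; step 11 mod 4 = 3, giving 5.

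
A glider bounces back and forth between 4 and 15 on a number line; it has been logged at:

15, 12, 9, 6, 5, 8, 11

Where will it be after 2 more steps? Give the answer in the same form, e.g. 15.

13

The value reflects between 4 and 15, moving 3 per step.
  step 7: 11 → 14
  step 8: 14 → 13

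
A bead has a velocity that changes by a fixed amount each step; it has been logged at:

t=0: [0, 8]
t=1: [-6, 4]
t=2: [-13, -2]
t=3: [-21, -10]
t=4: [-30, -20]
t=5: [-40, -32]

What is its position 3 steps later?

Taking differences between consecutive positions: [-6, -4], [-7, -6], [-8, -8], [-9, -10], [-10, -12]. These grow by [-1, -2] each step.
step 6: [-40, -32] + [-11, -14] → [-51, -46]
step 7: [-51, -46] + [-12, -16] → [-63, -62]
step 8: [-63, -62] + [-13, -18] → [-76, -80]

[-76, -80]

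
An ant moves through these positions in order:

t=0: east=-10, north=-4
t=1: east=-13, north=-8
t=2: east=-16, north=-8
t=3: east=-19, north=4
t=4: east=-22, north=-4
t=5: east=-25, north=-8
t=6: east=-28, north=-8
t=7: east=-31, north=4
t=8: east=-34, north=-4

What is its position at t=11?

east=-43, north=4

The east coordinate changes by -3 each step, so at step 11 it is -10 + 11·(-3) = -43.
The north coordinate repeats the cycle [-4, -8, -8, 4] with period 4; step 11 mod 4 = 3, giving 4.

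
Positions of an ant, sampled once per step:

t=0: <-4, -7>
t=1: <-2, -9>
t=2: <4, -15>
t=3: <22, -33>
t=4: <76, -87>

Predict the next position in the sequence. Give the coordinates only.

Consecutive displacements <+2, -2>, <+6, -6>, <+18, -18>, <+54, -54> scale by a factor of 3 each step.
step 5: <76, -87> + <+162, -162> → <238, -249>

<238, -249>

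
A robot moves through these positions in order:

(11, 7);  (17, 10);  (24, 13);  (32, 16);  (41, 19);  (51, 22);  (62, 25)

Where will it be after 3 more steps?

Taking differences between consecutive positions: (+6, +3), (+7, +3), (+8, +3), (+9, +3), (+10, +3), (+11, +3). These grow by (+1, +0) each step.
step 7: (62, 25) + (+12, +3) → (74, 28)
step 8: (74, 28) + (+13, +3) → (87, 31)
step 9: (87, 31) + (+14, +3) → (101, 34)

(101, 34)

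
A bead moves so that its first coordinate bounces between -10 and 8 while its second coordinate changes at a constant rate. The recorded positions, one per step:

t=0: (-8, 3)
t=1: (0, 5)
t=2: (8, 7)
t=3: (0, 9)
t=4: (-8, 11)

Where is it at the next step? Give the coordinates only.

The first coordinate travels 8 per step and bounces off the walls at -10 and 8.
  step 5: -8 → -4
The second coordinate changes by +2 each step: at step 5 it is 13.

(-4, 13)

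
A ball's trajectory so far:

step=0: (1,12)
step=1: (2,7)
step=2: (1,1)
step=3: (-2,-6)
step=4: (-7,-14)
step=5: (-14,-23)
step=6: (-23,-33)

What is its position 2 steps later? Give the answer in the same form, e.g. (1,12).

Taking differences between consecutive positions: (+1,-5), (-1,-6), (-3,-7), (-5,-8), (-7,-9), (-9,-10). These grow by (-2,-1) each step.
step 7: (-23,-33) + (-11,-11) → (-34,-44)
step 8: (-34,-44) + (-13,-12) → (-47,-56)

(-47,-56)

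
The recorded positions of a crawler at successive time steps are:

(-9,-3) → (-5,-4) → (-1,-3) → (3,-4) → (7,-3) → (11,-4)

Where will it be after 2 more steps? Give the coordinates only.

(19,-4)

The first coordinate changes by +4 each step, so at step 7 it is -9 + 7·(4) = 19.
The second coordinate repeats the cycle [-3, -4] with period 2; step 7 mod 2 = 1, giving -4.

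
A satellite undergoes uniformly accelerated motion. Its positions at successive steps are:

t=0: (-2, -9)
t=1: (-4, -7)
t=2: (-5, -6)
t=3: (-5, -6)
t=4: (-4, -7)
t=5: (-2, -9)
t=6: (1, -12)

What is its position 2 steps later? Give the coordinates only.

(10, -21)

Successive displacements: (-2, +2), (-1, +1), (+0, +0), (+1, -1), (+2, -2), (+3, -3) — each changes by (+1, -1).
step 7: (1, -12) + (+4, -4) → (5, -16)
step 8: (5, -16) + (+5, -5) → (10, -21)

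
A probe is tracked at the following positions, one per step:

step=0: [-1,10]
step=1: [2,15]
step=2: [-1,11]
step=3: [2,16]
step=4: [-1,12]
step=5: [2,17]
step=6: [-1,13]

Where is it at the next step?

Differencing gives [+3,+5], [-3,-4], [+3,+5], [-3,-4], [+3,+5], [-3,-4]. This is the pattern [+3,+5], [-3,-4] repeated.
step 7: apply [+3,+5] → [2,18]

[2,18]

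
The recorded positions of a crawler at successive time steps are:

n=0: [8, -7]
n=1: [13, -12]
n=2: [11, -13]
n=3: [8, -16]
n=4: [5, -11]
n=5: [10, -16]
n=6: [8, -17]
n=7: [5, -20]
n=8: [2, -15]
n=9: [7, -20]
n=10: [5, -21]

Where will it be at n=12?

Step-to-step displacements: [+5, -5], [-2, -1], [-3, -3], [-3, +5], [+5, -5], [-2, -1], [-3, -3], [-3, +5], [+5, -5], [-2, -1] — a repeating cycle of length 4.
step 11: apply [-3, -3] → [2, -24]
step 12: apply [-3, +5] → [-1, -19]

[-1, -19]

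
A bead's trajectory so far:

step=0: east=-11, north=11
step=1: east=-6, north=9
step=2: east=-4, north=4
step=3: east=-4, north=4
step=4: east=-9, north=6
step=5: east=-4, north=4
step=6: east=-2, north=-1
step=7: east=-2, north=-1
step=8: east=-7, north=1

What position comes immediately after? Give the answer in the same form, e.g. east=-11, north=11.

east=-2, north=-1

Step-to-step displacements: (+5, -2), (+2, -5), (+0, +0), (-5, +2), (+5, -2), (+2, -5), (+0, +0), (-5, +2) — a repeating cycle of length 4.
step 9: apply (+5, -2) → east=-2, north=-1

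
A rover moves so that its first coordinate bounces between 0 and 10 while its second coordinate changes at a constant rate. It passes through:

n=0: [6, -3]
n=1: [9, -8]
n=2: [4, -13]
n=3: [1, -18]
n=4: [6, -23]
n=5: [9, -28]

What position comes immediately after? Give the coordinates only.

[4, -33]

The first coordinate reflects between 0 and 10, moving 5 per step.
  step 6: 9 → 4
The second coordinate changes by -5 each step: at step 6 it is -33.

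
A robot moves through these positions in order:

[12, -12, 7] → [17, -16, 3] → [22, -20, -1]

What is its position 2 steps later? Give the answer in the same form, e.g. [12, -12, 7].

Constant displacement of [+5, -4, -4] per step.
step 3: [22, -20, -1] + [+5, -4, -4] → [27, -24, -5]
step 4: [27, -24, -5] + [+5, -4, -4] → [32, -28, -9]

[32, -28, -9]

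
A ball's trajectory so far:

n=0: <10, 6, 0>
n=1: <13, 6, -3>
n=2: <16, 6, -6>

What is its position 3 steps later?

<25, 6, -15>

Each step adds <+3, +0, -3> to the position.
step 3: <16, 6, -6> + <+3, +0, -3> → <19, 6, -9>
step 4: <19, 6, -9> + <+3, +0, -3> → <22, 6, -12>
step 5: <22, 6, -12> + <+3, +0, -3> → <25, 6, -15>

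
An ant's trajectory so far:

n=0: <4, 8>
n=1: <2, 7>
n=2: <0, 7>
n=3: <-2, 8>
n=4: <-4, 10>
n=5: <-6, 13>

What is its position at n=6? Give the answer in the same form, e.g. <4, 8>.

<-8, 17>

Successive displacements: <-2, -1>, <-2, +0>, <-2, +1>, <-2, +2>, <-2, +3> — each changes by <+0, +1>.
step 6: <-6, 13> + <-2, +4> → <-8, 17>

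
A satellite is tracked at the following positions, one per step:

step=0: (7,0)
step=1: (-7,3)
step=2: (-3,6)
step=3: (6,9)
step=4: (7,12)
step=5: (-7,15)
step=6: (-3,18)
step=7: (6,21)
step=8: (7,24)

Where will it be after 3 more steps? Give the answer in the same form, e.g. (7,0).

(6,33)

First: cycles through 7, -7, -3, 6 every 4 steps. Step 11 lands at position 3 of the cycle → 6.
Second: linear, +3 per step → 33 at step 11.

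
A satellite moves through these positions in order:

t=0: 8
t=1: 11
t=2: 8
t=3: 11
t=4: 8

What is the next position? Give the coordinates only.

11

Consecutive displacements +3, -3, +3, -3 scale by a factor of -1 each step.
step 5: 8 + 3 → 11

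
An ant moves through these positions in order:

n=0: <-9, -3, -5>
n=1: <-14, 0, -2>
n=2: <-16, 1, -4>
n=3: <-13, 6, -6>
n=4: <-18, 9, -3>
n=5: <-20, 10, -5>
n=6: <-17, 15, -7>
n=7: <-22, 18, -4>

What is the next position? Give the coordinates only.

<-24, 19, -6>

The moves between consecutive positions are <-5, +3, +3>, <-2, +1, -2>, <+3, +5, -2>, <-5, +3, +3>, <-2, +1, -2>, <+3, +5, -2>, <-5, +3, +3>; they repeat the 3-cycle [<-5, +3, +3>, <-2, +1, -2>, <+3, +5, -2>].
step 8: apply <-2, +1, -2> → <-24, 19, -6>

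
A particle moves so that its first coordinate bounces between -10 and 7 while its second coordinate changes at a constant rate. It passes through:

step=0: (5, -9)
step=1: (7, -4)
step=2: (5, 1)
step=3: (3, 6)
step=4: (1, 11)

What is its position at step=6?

The first coordinate reflects between -10 and 7, moving 2 per step.
  step 5: 1 → -1
  step 6: -1 → -3
The second coordinate changes by +5 each step: at step 6 it is 21.

(-3, 21)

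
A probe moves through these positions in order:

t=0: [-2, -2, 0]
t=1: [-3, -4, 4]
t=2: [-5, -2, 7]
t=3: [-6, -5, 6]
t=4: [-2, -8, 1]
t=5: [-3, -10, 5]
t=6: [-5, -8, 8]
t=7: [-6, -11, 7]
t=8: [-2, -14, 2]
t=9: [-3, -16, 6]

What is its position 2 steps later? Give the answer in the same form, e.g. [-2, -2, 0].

[-6, -17, 8]

Differencing gives [-1, -2, +4], [-2, +2, +3], [-1, -3, -1], [+4, -3, -5], [-1, -2, +4], [-2, +2, +3], [-1, -3, -1], [+4, -3, -5], [-1, -2, +4]. This is the pattern [-1, -2, +4], [-2, +2, +3], [-1, -3, -1], [+4, -3, -5] repeated.
step 10: apply [-2, +2, +3] → [-5, -14, 9]
step 11: apply [-1, -3, -1] → [-6, -17, 8]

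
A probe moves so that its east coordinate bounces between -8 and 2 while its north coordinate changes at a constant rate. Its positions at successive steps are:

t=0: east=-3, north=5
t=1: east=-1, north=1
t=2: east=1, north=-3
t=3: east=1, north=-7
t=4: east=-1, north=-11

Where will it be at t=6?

The east coordinate reflects between -8 and 2, moving 2 per step.
  step 5: -1 → -3
  step 6: -3 → -5
The north coordinate changes by -4 each step: at step 6 it is -19.

east=-5, north=-19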